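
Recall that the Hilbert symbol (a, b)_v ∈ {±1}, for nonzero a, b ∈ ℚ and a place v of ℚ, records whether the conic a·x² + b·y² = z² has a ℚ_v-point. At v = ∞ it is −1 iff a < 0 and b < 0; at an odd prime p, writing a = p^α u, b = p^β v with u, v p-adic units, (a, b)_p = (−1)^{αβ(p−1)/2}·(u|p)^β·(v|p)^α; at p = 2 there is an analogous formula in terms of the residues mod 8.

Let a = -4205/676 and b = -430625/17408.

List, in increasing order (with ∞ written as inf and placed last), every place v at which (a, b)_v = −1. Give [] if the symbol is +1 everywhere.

[2, 5, 13, 17, 53, inf]

(a, b) ≡ (-5, -11713) mod (ℚ^×)²; places V = {2, 5, 13, 17, 29, 53, ∞}.
(a,b)_29: α=2, u≡22; β=0, v≡14 (mod 29); (22|29)=+1, (14|29)=-1; sign (−1)^0·+1^0·-1^2 = +1.
(a,b)_5: α=1, u≡4; β=4, v≡2 (mod 5); (4|5)=+1, (2|5)=-1; sign (−1)^0·+1^4·-1^1 = -1.
(a,b)_2: α=-2, β=-10; u≡3, v≡7 (mod 8); ε(u)ε(v)=1·1, αω(v)=-2·0, βω(u)=-10·1; sum ≡ 1  ⇒  -1.
(a,b)_∞: sgn(-5)=−, sgn(-11713)=−, so -1.
(a,b)_17: α=0, u≡10; β=-1, v≡9 (mod 17); (10|17)=-1, (9|17)=+1; sign (−1)^0·-1^-1·+1^0 = -1.
(a,b)_13: α=-2, u≡5; β=1, v≡12 (mod 13); (5|13)=-1, (12|13)=+1; sign (−1)^0·-1^1·+1^-2 = -1.
(a,b)_53: α=0, u≡34; β=1, v≡17 (mod 53); (34|53)=-1, (17|53)=+1; sign (−1)^0·-1^1·+1^0 = -1.
(-5, -11713 / ℚ) ramifies at {2, 5, 13, 17, 53, ∞}: a division algebra.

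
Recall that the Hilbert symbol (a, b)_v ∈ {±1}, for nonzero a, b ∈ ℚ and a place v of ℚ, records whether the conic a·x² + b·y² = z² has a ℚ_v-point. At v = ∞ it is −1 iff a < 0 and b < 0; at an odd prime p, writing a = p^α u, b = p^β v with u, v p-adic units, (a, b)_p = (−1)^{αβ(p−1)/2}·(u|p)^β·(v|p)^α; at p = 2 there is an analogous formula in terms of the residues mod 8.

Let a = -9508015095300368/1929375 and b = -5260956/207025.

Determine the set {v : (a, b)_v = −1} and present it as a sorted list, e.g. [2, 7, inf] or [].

(a, b) ≡ (-6254591, -4551) mod (ℚ^×)²; places V = {2, 3, 5, 7, 13, 17, 19, 31, 37, 41, ∞}.
(a,b)_31: α=1, u≡5; β=0, v≡21 (mod 31); (5|31)=+1, (21|31)=-1; sign (−1)^0·+1^0·-1^1 = -1.
(a,b)_17: α=2, u≡13; β=2, v≡14 (mod 17); (13|17)=+1, (14|17)=-1; sign (−1)^0·+1^2·-1^2 = +1.
(a,b)_5: α=-4, u≡1; β=-2, v≡4 (mod 5); (1|5)=+1, (4|5)=+1; sign (−1)^0·+1^-2·+1^-4 = +1.
(a,b)_7: α=-3, u≡1; β=-2, v≡5 (mod 7); (1|7)=+1, (5|7)=-1; sign (−1)^0·+1^-2·-1^-3 = -1.
(a,b)_19: α=1, u≡7; β=0, v≡11 (mod 19); (7|19)=+1, (11|19)=+1; sign (−1)^0·+1^0·+1^1 = +1.
(a,b)_2: α=4, β=2; u≡1, v≡1 (mod 8); ε(u)ε(v)=0·0, αω(v)=4·0, βω(u)=2·0; sum ≡ 0  ⇒  +1.
(a,b)_41: α=3, u≡10; β=1, v≡6 (mod 41); (10|41)=+1, (6|41)=-1; sign (−1)^0·+1^1·-1^3 = -1.
(a,b)_∞: sgn(-6254591)=−, sgn(-4551)=−, so -1.
(a,b)_3: α=-2, u≡1; β=1, v≡1 (mod 3); (1|3)=+1, (1|3)=+1; sign (−1)^0·+1^1·+1^-2 = +1.
(a,b)_13: α=0, u≡7; β=-2, v≡9 (mod 13); (7|13)=-1, (9|13)=+1; sign (−1)^0·-1^-2·+1^0 = +1.
(a,b)_37: α=3, u≡3; β=1, v≡4 (mod 37); (3|37)=+1, (4|37)=+1; sign (−1)^0·+1^1·+1^3 = +1.
(-6254591, -4551 / ℚ) ramifies at {7, 31, 41, ∞}: a division algebra.

[7, 31, 41, inf]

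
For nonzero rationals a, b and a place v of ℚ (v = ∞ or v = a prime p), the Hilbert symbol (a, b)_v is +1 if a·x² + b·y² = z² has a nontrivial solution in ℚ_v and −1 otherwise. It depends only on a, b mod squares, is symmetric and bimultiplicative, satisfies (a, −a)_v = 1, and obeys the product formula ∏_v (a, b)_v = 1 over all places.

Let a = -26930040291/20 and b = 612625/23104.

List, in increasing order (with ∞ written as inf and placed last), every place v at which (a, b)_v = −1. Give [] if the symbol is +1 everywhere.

Mod squares: a ≡ -363055, b ≡ 145. Check v ∈ {∞, 2, 3, 5, 7, 11, 13, 19, 23, 29, 41}.
v=23: a=23^1·(≡12), b=23^0·(≡17) mod 23; (12|23)=+1, (17|23)=-1; (−1)^{1·0·11}·(+1)^0·(-1)^1 = -1.
v=∞: -363055 < 0 and 145 > 0  ⇒  (a,b)_∞ = +1.
v=3: a=3^2·(≡2), b=3^0·(≡1) mod 3; (2|3)=-1, (1|3)=+1; (−1)^{2·0·1}·(-1)^0·(+1)^2 = +1.
v=7: a=7^3·(≡5), b=7^0·(≡5) mod 7; (5|7)=-1, (5|7)=-1; (−1)^{3·0·3}·(-1)^0·(-1)^3 = -1.
v=29: a=29^2·(≡16), b=29^1·(≡5) mod 29; (16|29)=+1, (5|29)=+1; (−1)^{2·1·14}·(+1)^1·(+1)^2 = +1.
v=5: a=5^-1·(≡1), b=5^3·(≡4) mod 5; (1|5)=+1, (4|5)=+1; (−1)^{-1·3·2}·(+1)^3·(+1)^-1 = +1.
v=11: a=11^1·(≡8), b=11^0·(≡6) mod 11; (8|11)=-1, (6|11)=-1; (−1)^{1·0·5}·(-1)^0·(-1)^1 = -1.
v=13: a=13^0·(≡4), b=13^2·(≡8) mod 13; (4|13)=+1, (8|13)=-1; (−1)^{0·2·6}·(+1)^2·(-1)^0 = +1.
v=19: a=19^0·(≡7), b=19^-2·(≡12) mod 19; (7|19)=+1, (12|19)=-1; (−1)^{0·-2·9}·(+1)^-2·(-1)^0 = +1.
v=41: a=41^1·(≡2), b=41^0·(≡6) mod 41; (2|41)=+1, (6|41)=-1; (−1)^{1·0·20}·(+1)^0·(-1)^1 = -1.
v=2: v_2(a)=-2, v_2(b)=-6; units ≡ 1, 1 (mod 8); ε·ε+αω+βω = 0·0+-2·0+-6·0 ≡ 0  ⇒  (a,b)_2 = +1.
|Ram(-363055, 145)| = 4, even; anisotropic at {7, 11, 23, 41}.

[7, 11, 23, 41]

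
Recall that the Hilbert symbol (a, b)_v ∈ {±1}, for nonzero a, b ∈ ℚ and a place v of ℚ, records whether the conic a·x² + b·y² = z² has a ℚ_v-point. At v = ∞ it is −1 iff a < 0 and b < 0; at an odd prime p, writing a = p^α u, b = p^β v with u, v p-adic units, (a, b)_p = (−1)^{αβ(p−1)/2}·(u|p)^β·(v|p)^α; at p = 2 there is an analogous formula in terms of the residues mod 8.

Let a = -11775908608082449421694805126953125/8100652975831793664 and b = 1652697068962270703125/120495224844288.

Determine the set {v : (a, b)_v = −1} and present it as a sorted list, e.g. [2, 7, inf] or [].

[2, 13, 23, 43]

(a, b) ≡ (-143405, 91) mod (ℚ^×)²; places V = {2, 3, 5, 7, 13, 17, 23, 29, 37, 43, ∞}.
(a,b)_3: α=-6, u≡1; β=-6, v≡1 (mod 3); (1|3)=+1, (1|3)=+1; sign (−1)^0·+1^-6·+1^-6 = +1.
(a,b)_7: α=-14, u≡1; β=-9, v≡5 (mod 7); (1|7)=+1, (5|7)=-1; sign (−1)^0·+1^-9·-1^-14 = +1.
(a,b)_17: α=4, u≡12; β=2, v≡14 (mod 17); (12|17)=-1, (14|17)=-1; sign (−1)^0·-1^2·-1^4 = +1.
(a,b)_∞: sgn(-143405)=−, sgn(91)=+, so +1.
(a,b)_5: α=11, u≡4; β=8, v≡1 (mod 5); (4|5)=+1, (1|5)=+1; sign (−1)^0·+1^8·+1^11 = +1.
(a,b)_2: α=-14, β=-12; u≡3, v≡3 (mod 8); ε(u)ε(v)=1·1, αω(v)=-14·1, βω(u)=-12·1; sum ≡ 1  ⇒  -1.
(a,b)_29: α=3, u≡2; β=2, v≡13 (mod 29); (2|29)=-1, (13|29)=+1; sign (−1)^0·-1^2·+1^3 = +1.
(a,b)_43: α=3, u≡34; β=2, v≡3 (mod 43); (34|43)=-1, (3|43)=-1; sign (−1)^0·-1^2·-1^3 = -1.
(a,b)_23: α=5, u≡7; β=2, v≡11 (mod 23); (7|23)=-1, (11|23)=-1; sign (−1)^0·-1^2·-1^5 = -1.
(a,b)_37: α=2, u≡11; β=2, v≡5 (mod 37); (11|37)=+1, (5|37)=-1; sign (−1)^0·+1^2·-1^2 = +1.
(a,b)_13: α=2, u≡8; β=1, v≡7 (mod 13); (8|13)=-1, (7|13)=-1; sign (−1)^0·-1^1·-1^2 = -1.
Ram(-143405, 91) = {2, 13, 23, 43}; no ℚ_2-point on the conic.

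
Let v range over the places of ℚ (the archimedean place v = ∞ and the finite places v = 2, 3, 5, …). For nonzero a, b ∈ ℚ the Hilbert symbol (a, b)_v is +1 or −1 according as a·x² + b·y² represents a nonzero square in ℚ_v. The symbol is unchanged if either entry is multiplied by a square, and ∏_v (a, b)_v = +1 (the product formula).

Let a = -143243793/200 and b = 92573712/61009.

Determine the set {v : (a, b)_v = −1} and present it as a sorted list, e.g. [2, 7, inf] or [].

[3, 11, 19, 23]

Mod squares: a ≡ -263074, b ≡ 5313. Check v ∈ {∞, 2, 3, 5, 7, 11, 13, 19, 23, 43}.
v=5: a=5^-2·(≡4), b=5^0·(≡3) mod 5; (4|5)=+1, (3|5)=-1; (−1)^{-2·0·2}·(+1)^0·(-1)^-2 = +1.
v=3: a=3^2·(≡2), b=3^3·(≡1) mod 3; (2|3)=-1, (1|3)=+1; (−1)^{2·3·1}·(-1)^3·(+1)^2 = -1.
v=11: a=11^2·(≡10), b=11^3·(≡7) mod 11; (10|11)=-1, (7|11)=-1; (−1)^{2·3·5}·(-1)^3·(-1)^2 = -1.
v=13: a=13^0·(≡7), b=13^-2·(≡1) mod 13; (7|13)=-1, (1|13)=+1; (−1)^{0·-2·6}·(-1)^-2·(+1)^0 = +1.
v=∞: -263074 < 0 and 5313 > 0  ⇒  (a,b)_∞ = +1.
v=7: a=7^1·(≡4), b=7^1·(≡6) mod 7; (4|7)=+1, (6|7)=-1; (−1)^{1·1·3}·(+1)^1·(-1)^1 = +1.
v=43: a=43^1·(≡40), b=43^0·(≡16) mod 43; (40|43)=+1, (16|43)=+1; (−1)^{1·0·21}·(+1)^0·(+1)^1 = +1.
v=2: v_2(a)=-3, v_2(b)=4; units ≡ 7, 1 (mod 8); ε·ε+αω+βω = 1·0+-3·0+4·0 ≡ 0  ⇒  (a,b)_2 = +1.
v=23: a=23^1·(≡4), b=23^1·(≡1) mod 23; (4|23)=+1, (1|23)=+1; (−1)^{1·1·11}·(+1)^1·(+1)^1 = -1.
v=19: a=19^1·(≡11), b=19^-2·(≡13) mod 19; (11|19)=+1, (13|19)=-1; (−1)^{1·-2·9}·(+1)^-2·(-1)^1 = -1.
|Ram(-263074, 5313)| = 4, even; anisotropic at {3, 11, 19, 23}.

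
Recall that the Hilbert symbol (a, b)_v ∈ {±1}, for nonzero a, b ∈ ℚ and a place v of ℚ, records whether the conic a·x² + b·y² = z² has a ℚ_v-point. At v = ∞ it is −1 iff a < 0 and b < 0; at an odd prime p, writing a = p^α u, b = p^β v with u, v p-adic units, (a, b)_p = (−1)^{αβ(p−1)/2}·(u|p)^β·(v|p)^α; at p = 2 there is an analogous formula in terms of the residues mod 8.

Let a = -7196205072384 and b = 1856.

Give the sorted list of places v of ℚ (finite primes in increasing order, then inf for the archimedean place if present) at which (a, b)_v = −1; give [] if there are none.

[3, 29]

(a, b) ≡ (-69, 29) mod (ℚ^×)²; places V = {2, 3, 23, 29, ∞}.
(a,b)_23: α=1, u≡20; β=0, v≡16 (mod 23); (20|23)=-1, (16|23)=+1; sign (−1)^0·-1^0·+1^1 = +1.
(a,b)_∞: sgn(-69)=−, sgn(29)=+, so +1.
(a,b)_3: α=3, u≡1; β=0, v≡2 (mod 3); (1|3)=+1, (2|3)=-1; sign (−1)^0·+1^0·-1^3 = -1.
(a,b)_2: α=14, β=6; u≡3, v≡5 (mod 8); ε(u)ε(v)=1·0, αω(v)=14·1, βω(u)=6·1; sum ≡ 0  ⇒  +1.
(a,b)_29: α=4, u≡12; β=1, v≡6 (mod 29); (12|29)=-1, (6|29)=+1; sign (−1)^0·-1^1·+1^4 = -1.
Ram(-69, 29) = {3, 29}; no ℚ_3-point on the conic.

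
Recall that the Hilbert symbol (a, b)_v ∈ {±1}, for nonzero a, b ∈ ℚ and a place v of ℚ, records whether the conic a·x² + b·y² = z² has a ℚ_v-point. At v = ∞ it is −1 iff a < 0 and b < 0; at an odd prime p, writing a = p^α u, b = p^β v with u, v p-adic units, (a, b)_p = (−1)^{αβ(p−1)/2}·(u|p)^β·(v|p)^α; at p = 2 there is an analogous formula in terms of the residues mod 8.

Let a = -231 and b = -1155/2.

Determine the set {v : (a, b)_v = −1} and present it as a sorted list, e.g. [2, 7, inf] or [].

[3, inf]

(a, b) ≡ (-231, -2310) mod (ℚ^×)²; places V = {2, 3, 5, 7, 11, ∞}.
(a,b)_2: α=0, β=-1; u≡1, v≡5 (mod 8); ε(u)ε(v)=0·0, αω(v)=0·1, βω(u)=-1·0; sum ≡ 0  ⇒  +1.
(a,b)_∞: sgn(-231)=−, sgn(-2310)=−, so -1.
(a,b)_11: α=1, u≡1; β=1, v≡8 (mod 11); (1|11)=+1, (8|11)=-1; sign (−1)^1·+1^1·-1^1 = +1.
(a,b)_7: α=1, u≡2; β=1, v≡5 (mod 7); (2|7)=+1, (5|7)=-1; sign (−1)^1·+1^1·-1^1 = +1.
(a,b)_3: α=1, u≡1; β=1, v≡1 (mod 3); (1|3)=+1, (1|3)=+1; sign (−1)^1·+1^1·+1^1 = -1.
(a,b)_5: α=0, u≡4; β=1, v≡2 (mod 5); (4|5)=+1, (2|5)=-1; sign (−1)^0·+1^1·-1^0 = +1.
(-231, -2310 / ℚ) ramifies at {3, ∞}: a division algebra.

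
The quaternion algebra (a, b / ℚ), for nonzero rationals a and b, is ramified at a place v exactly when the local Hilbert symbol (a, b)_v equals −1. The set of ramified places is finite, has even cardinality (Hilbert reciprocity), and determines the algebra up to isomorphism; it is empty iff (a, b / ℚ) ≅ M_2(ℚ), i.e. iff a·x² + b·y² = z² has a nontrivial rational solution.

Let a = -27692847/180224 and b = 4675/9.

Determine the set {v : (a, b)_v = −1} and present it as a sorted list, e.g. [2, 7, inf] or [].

[2, 7]

Mod squares: a ≡ -77, b ≡ 187. Check v ∈ {∞, 2, 3, 5, 7, 11, 13, 17}.
v=7: a=7^1·(≡3), b=7^0·(≡3) mod 7; (3|7)=-1, (3|7)=-1; (−1)^{1·0·3}·(-1)^0·(-1)^1 = -1.
v=2: v_2(a)=-14, v_2(b)=0; units ≡ 3, 3 (mod 8); ε·ε+αω+βω = 1·1+-14·1+0·1 ≡ 1  ⇒  (a,b)_2 = -1.
v=3: a=3^4·(≡1), b=3^-2·(≡1) mod 3; (1|3)=+1, (1|3)=+1; (−1)^{4·-2·1}·(+1)^-2·(+1)^4 = +1.
v=∞: -77 < 0 and 187 > 0  ⇒  (a,b)_∞ = +1.
v=5: a=5^0·(≡2), b=5^2·(≡3) mod 5; (2|5)=-1, (3|5)=-1; (−1)^{0·2·2}·(-1)^2·(-1)^0 = +1.
v=13: a=13^2·(≡3), b=13^0·(≡11) mod 13; (3|13)=+1, (11|13)=-1; (−1)^{2·0·6}·(+1)^0·(-1)^2 = +1.
v=17: a=17^2·(≡13), b=17^1·(≡6) mod 17; (13|17)=+1, (6|17)=-1; (−1)^{2·1·8}·(+1)^1·(-1)^2 = +1.
v=11: a=11^-1·(≡1), b=11^1·(≡2) mod 11; (1|11)=+1, (2|11)=-1; (−1)^{-1·1·5}·(+1)^1·(-1)^-1 = +1.
Ram(-77, 187) = {2, 7}; no ℚ_2-point on the conic.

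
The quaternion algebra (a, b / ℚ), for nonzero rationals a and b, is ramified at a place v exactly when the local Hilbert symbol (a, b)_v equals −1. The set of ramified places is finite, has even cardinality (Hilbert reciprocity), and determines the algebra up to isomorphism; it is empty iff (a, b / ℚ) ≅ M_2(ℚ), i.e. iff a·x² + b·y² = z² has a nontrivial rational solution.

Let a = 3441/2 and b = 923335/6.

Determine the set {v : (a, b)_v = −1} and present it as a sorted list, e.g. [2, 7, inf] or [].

[2, 3, 5, 23]

(a, b) ≡ (6882, 5540010) mod (ℚ^×)²; places V = {2, 3, 5, 7, 23, 31, 37, ∞}.
(a,b)_3: α=1, u≡2; β=-1, v≡2 (mod 3); (2|3)=-1, (2|3)=-1; sign (−1)^1·-1^-1·-1^1 = -1.
(a,b)_∞: sgn(6882)=+, sgn(5540010)=+, so +1.
(a,b)_31: α=1, u≡9; β=1, v≡30 (mod 31); (9|31)=+1, (30|31)=-1; sign (−1)^1·+1^1·-1^1 = +1.
(a,b)_37: α=1, u≡28; β=1, v≡9 (mod 37); (28|37)=+1, (9|37)=+1; sign (−1)^0·+1^1·+1^1 = +1.
(a,b)_2: α=-1, β=-1; u≡1, v≡5 (mod 8); ε(u)ε(v)=0·0, αω(v)=-1·1, βω(u)=-1·0; sum ≡ 1  ⇒  -1.
(a,b)_7: α=0, u≡2; β=1, v≡3 (mod 7); (2|7)=+1, (3|7)=-1; sign (−1)^0·+1^1·-1^0 = +1.
(a,b)_5: α=0, u≡3; β=1, v≡2 (mod 5); (3|5)=-1, (2|5)=-1; sign (−1)^0·-1^1·-1^0 = -1.
(a,b)_23: α=0, u≡7; β=1, v≡17 (mod 23); (7|23)=-1, (17|23)=-1; sign (−1)^0·-1^1·-1^0 = -1.
(6882, 5540010 / ℚ) ramifies at {2, 3, 5, 23}: a division algebra.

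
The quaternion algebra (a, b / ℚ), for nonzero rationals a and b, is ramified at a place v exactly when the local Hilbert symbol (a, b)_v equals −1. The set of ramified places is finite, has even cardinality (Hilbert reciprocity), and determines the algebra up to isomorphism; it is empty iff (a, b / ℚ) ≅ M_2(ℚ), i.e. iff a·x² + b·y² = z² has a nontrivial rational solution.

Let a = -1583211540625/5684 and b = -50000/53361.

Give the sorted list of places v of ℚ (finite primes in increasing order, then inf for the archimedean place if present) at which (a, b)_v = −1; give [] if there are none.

[2, 5, 11, inf]

Mod squares: a ≡ -1504085, b ≡ -5. Check v ∈ {∞, 2, 3, 5, 7, 11, 13, 17, 23, 29, 41}.
v=7: a=7^-2·(≡5), b=7^-2·(≡2) mod 7; (5|7)=-1, (2|7)=+1; (−1)^{-2·-2·3}·(-1)^-2·(+1)^-2 = +1.
v=5: a=5^5·(≡3), b=5^5·(≡4) mod 5; (3|5)=-1, (4|5)=+1; (−1)^{5·5·2}·(-1)^5·(+1)^5 = -1.
v=29: a=29^-1·(≡16), b=29^0·(≡25) mod 29; (16|29)=+1, (25|29)=+1; (−1)^{-1·0·14}·(+1)^0·(+1)^-1 = +1.
v=3: a=3^0·(≡1), b=3^-2·(≡1) mod 3; (1|3)=+1, (1|3)=+1; (−1)^{0·-2·1}·(+1)^-2·(+1)^0 = +1.
v=∞: -1504085 < 0 and -5 < 0  ⇒  (a,b)_∞ = -1.
v=11: a=11^1·(≡10), b=11^-2·(≡6) mod 11; (10|11)=-1, (6|11)=-1; (−1)^{1·-2·5}·(-1)^-2·(-1)^1 = -1.
v=23: a=23^1·(≡7), b=23^0·(≡2) mod 23; (7|23)=-1, (2|23)=+1; (−1)^{1·0·11}·(-1)^0·(+1)^1 = +1.
v=17: a=17^2·(≡7), b=17^0·(≡10) mod 17; (7|17)=-1, (10|17)=-1; (−1)^{2·0·8}·(-1)^0·(-1)^2 = +1.
v=13: a=13^2·(≡5), b=13^0·(≡7) mod 13; (5|13)=-1, (7|13)=-1; (−1)^{2·0·6}·(-1)^0·(-1)^2 = +1.
v=2: v_2(a)=-2, v_2(b)=4; units ≡ 3, 3 (mod 8); ε·ε+αω+βω = 1·1+-2·1+4·1 ≡ 1  ⇒  (a,b)_2 = -1.
v=41: a=41^1·(≡1), b=41^0·(≡1) mod 41; (1|41)=+1, (1|41)=+1; (−1)^{1·0·20}·(+1)^0·(+1)^1 = +1.
|Ram(-1504085, -5)| = 4, even; anisotropic at {2, 5, 11, ∞}.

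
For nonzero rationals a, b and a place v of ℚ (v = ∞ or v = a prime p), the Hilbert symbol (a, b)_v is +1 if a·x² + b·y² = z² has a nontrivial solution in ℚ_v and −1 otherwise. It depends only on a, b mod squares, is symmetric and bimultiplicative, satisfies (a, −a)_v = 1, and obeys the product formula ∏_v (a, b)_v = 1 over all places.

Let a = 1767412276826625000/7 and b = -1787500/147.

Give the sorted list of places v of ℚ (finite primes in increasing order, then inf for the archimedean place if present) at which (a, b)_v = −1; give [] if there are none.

Mod squares: a ≡ 182, b ≡ -2145. Check v ∈ {∞, 2, 3, 5, 7, 11, 13, 17}.
v=3: a=3^2·(≡2), b=3^-1·(≡2) mod 3; (2|3)=-1, (2|3)=-1; (−1)^{2·-1·1}·(-1)^-1·(-1)^2 = -1.
v=5: a=5^6·(≡2), b=5^5·(≡4) mod 5; (2|5)=-1, (4|5)=+1; (−1)^{6·5·2}·(-1)^5·(+1)^6 = -1.
v=2: v_2(a)=3, v_2(b)=2; units ≡ 3, 7 (mod 8); ε·ε+αω+βω = 1·1+3·0+2·1 ≡ 1  ⇒  (a,b)_2 = -1.
v=7: a=7^-1·(≡5), b=7^-2·(≡2) mod 7; (5|7)=-1, (2|7)=+1; (−1)^{-1·-2·3}·(-1)^-2·(+1)^-1 = +1.
v=13: a=13^5·(≡4), b=13^1·(≡10) mod 13; (4|13)=+1, (10|13)=+1; (−1)^{5·1·6}·(+1)^1·(+1)^5 = +1.
v=∞: 182 > 0 and -2145 < 0  ⇒  (a,b)_∞ = +1.
v=11: a=11^4·(≡6), b=11^1·(≡9) mod 11; (6|11)=-1, (9|11)=+1; (−1)^{4·1·5}·(-1)^1·(+1)^4 = -1.
v=17: a=17^2·(≡6), b=17^0·(≡3) mod 17; (6|17)=-1, (3|17)=-1; (−1)^{2·0·8}·(-1)^0·(-1)^2 = +1.
|Ram(182, -2145)| = 4, even; anisotropic at {2, 3, 5, 11}.

[2, 3, 5, 11]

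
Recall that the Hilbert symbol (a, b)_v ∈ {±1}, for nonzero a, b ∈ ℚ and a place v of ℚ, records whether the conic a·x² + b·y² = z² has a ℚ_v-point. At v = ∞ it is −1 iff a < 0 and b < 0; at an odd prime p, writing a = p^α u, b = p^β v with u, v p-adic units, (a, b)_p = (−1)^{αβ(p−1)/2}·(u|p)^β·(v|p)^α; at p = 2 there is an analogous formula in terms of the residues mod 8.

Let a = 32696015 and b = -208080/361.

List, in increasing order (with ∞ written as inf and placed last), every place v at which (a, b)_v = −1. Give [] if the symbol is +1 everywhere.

Mod squares: a ≡ 935, b ≡ -5. Check v ∈ {∞, 2, 3, 5, 11, 17, 19}.
v=∞: 935 > 0 and -5 < 0  ⇒  (a,b)_∞ = +1.
v=2: v_2(a)=0, v_2(b)=4; units ≡ 7, 3 (mod 8); ε·ε+αω+βω = 1·1+0·1+4·0 ≡ 1  ⇒  (a,b)_2 = -1.
v=3: a=3^0·(≡2), b=3^2·(≡1) mod 3; (2|3)=-1, (1|3)=+1; (−1)^{0·2·1}·(-1)^2·(+1)^0 = +1.
v=19: a=19^0·(≡17), b=19^-2·(≡8) mod 19; (17|19)=+1, (8|19)=-1; (−1)^{0·-2·9}·(+1)^-2·(-1)^0 = +1.
v=17: a=17^3·(≡8), b=17^2·(≡7) mod 17; (8|17)=+1, (7|17)=-1; (−1)^{3·2·8}·(+1)^2·(-1)^3 = -1.
v=5: a=5^1·(≡3), b=5^1·(≡4) mod 5; (3|5)=-1, (4|5)=+1; (−1)^{1·1·2}·(-1)^1·(+1)^1 = -1.
v=11: a=11^3·(≡2), b=11^0·(≡2) mod 11; (2|11)=-1, (2|11)=-1; (−1)^{3·0·5}·(-1)^0·(-1)^3 = -1.
Ram(935, -5) = {2, 5, 11, 17}; no ℚ_2-point on the conic.

[2, 5, 11, 17]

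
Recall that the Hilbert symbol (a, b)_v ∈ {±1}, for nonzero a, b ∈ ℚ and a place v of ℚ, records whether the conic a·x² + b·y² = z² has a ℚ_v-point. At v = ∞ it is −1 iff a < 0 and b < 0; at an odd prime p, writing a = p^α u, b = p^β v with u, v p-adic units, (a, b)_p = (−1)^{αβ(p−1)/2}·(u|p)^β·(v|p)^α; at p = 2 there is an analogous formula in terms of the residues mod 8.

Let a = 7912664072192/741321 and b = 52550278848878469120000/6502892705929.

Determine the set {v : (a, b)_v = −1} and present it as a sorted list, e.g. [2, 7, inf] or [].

[2, 11]

Mod squares: a ≡ 249458, b ≡ 187. Check v ∈ {∞, 2, 3, 5, 7, 11, 17, 23, 29, 37, 41}.
v=7: a=7^-2·(≡6), b=7^2·(≡6) mod 7; (6|7)=-1, (6|7)=-1; (−1)^{-2·2·3}·(-1)^2·(-1)^-2 = +1.
v=23: a=23^1·(≡6), b=23^2·(≡9) mod 23; (6|23)=+1, (9|23)=+1; (−1)^{1·2·11}·(+1)^2·(+1)^1 = +1.
v=17: a=17^1·(≡12), b=17^3·(≡5) mod 17; (12|17)=-1, (5|17)=-1; (−1)^{1·3·8}·(-1)^3·(-1)^1 = +1.
v=5: a=5^0·(≡2), b=5^4·(≡3) mod 5; (2|5)=-1, (3|5)=-1; (−1)^{0·4·2}·(-1)^4·(-1)^0 = +1.
v=2: v_2(a)=19, v_2(b)=16; units ≡ 1, 3 (mod 8); ε·ε+αω+βω = 0·1+19·1+16·0 ≡ 1  ⇒  (a,b)_2 = -1.
v=29: a=29^1·(≡8), b=29^2·(≡25) mod 29; (8|29)=-1, (25|29)=+1; (−1)^{1·2·14}·(-1)^2·(+1)^1 = +1.
v=11: a=11^3·(≡6), b=11^3·(≡2) mod 11; (6|11)=-1, (2|11)=-1; (−1)^{3·3·5}·(-1)^3·(-1)^3 = -1.
v=37: a=37^0·(≡7), b=37^-2·(≡19) mod 37; (7|37)=+1, (19|37)=-1; (−1)^{0·-2·18}·(+1)^-2·(-1)^0 = +1.
v=∞: 249458 > 0 and 187 > 0  ⇒  (a,b)_∞ = +1.
v=41: a=41^-2·(≡13), b=41^-6·(≡5) mod 41; (13|41)=-1, (5|41)=+1; (−1)^{-2·-6·20}·(-1)^-6·(+1)^-2 = +1.
v=3: a=3^-2·(≡2), b=3^2·(≡1) mod 3; (2|3)=-1, (1|3)=+1; (−1)^{-2·2·1}·(-1)^2·(+1)^-2 = +1.
|Ram(249458, 187)| = 2, even; anisotropic at {2, 11}.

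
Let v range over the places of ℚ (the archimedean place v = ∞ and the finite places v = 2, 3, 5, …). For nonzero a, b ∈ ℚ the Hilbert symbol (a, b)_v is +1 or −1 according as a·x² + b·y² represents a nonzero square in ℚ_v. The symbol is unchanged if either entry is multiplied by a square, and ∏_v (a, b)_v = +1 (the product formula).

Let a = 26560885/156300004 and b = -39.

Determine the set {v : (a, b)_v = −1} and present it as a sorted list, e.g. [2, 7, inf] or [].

[13, 17]

Mod squares: a ≡ 85, b ≡ -39. Check v ∈ {∞, 2, 3, 5, 7, 13, 17, 19, 43, 47}.
v=47: a=47^-2·(≡43), b=47^0·(≡8) mod 47; (43|47)=-1, (8|47)=+1; (−1)^{-2·0·23}·(-1)^0·(+1)^-2 = +1.
v=5: a=5^1·(≡3), b=5^0·(≡1) mod 5; (3|5)=-1, (1|5)=+1; (−1)^{1·0·2}·(-1)^0·(+1)^1 = +1.
v=2: v_2(a)=-2, v_2(b)=0; units ≡ 5, 1 (mod 8); ε·ε+αω+βω = 0·0+-2·0+0·1 ≡ 0  ⇒  (a,b)_2 = +1.
v=∞: 85 > 0 and -39 < 0  ⇒  (a,b)_∞ = +1.
v=3: a=3^0·(≡1), b=3^1·(≡2) mod 3; (1|3)=+1, (2|3)=-1; (−1)^{0·1·1}·(+1)^1·(-1)^0 = +1.
v=7: a=7^-2·(≡1), b=7^0·(≡3) mod 7; (1|7)=+1, (3|7)=-1; (−1)^{-2·0·3}·(+1)^0·(-1)^-2 = +1.
v=17: a=17^1·(≡7), b=17^0·(≡12) mod 17; (7|17)=-1, (12|17)=-1; (−1)^{1·0·8}·(-1)^0·(-1)^1 = -1.
v=13: a=13^2·(≡7), b=13^1·(≡10) mod 13; (7|13)=-1, (10|13)=+1; (−1)^{2·1·6}·(-1)^1·(+1)^2 = -1.
v=43: a=43^2·(≡5), b=43^0·(≡4) mod 43; (5|43)=-1, (4|43)=+1; (−1)^{2·0·21}·(-1)^0·(+1)^2 = +1.
v=19: a=19^-2·(≡4), b=19^0·(≡18) mod 19; (4|19)=+1, (18|19)=-1; (−1)^{-2·0·9}·(+1)^0·(-1)^-2 = +1.
(85, -39 / ℚ) ramifies at {13, 17}: a division algebra.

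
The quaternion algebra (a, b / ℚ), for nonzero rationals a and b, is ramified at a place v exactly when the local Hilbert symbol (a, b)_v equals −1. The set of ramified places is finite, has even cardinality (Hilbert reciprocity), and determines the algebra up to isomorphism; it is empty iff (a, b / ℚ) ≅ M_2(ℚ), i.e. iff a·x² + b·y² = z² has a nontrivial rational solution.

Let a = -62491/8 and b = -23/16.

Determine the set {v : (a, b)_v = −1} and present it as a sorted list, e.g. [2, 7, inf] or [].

Mod squares: a ≡ -124982, b ≡ -23. Check v ∈ {∞, 2, 11, 13, 19, 23}.
v=23: a=23^1·(≡14), b=23^1·(≡10) mod 23; (14|23)=-1, (10|23)=-1; (−1)^{1·1·11}·(-1)^1·(-1)^1 = -1.
v=13: a=13^1·(≡2), b=13^0·(≡1) mod 13; (2|13)=-1, (1|13)=+1; (−1)^{1·0·6}·(-1)^0·(+1)^1 = +1.
v=11: a=11^1·(≡9), b=11^0·(≡2) mod 11; (9|11)=+1, (2|11)=-1; (−1)^{1·0·5}·(+1)^0·(-1)^1 = -1.
v=∞: -124982 < 0 and -23 < 0  ⇒  (a,b)_∞ = -1.
v=2: v_2(a)=-3, v_2(b)=-4; units ≡ 5, 1 (mod 8); ε·ε+αω+βω = 0·0+-3·0+-4·1 ≡ 0  ⇒  (a,b)_2 = +1.
v=19: a=19^1·(≡14), b=19^0·(≡14) mod 19; (14|19)=-1, (14|19)=-1; (−1)^{1·0·9}·(-1)^0·(-1)^1 = -1.
Ram(-124982, -23) = {11, 19, 23, ∞}; no ℚ_11-point on the conic.

[11, 19, 23, inf]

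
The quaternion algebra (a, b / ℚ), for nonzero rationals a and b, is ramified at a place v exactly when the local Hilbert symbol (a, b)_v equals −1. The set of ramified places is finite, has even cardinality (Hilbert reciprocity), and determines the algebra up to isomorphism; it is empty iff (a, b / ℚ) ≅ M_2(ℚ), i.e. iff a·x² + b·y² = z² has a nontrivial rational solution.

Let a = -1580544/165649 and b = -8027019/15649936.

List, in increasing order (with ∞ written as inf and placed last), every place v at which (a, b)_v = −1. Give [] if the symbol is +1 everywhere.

[2, inf]

(a, b) ≡ (-14, -91) mod (ℚ^×)²; places V = {2, 3, 7, 11, 13, 23, 37, 43, ∞}.
(a,b)_37: α=-2, u≡17; β=0, v≡31 (mod 37); (17|37)=-1, (31|37)=-1; sign (−1)^0·-1^0·-1^-2 = +1.
(a,b)_43: α=0, u≡27; β=-2, v≡36 (mod 43); (27|43)=-1, (36|43)=+1; sign (−1)^0·-1^-2·+1^0 = +1.
(a,b)_11: α=-2, u≡7; β=2, v≡7 (mod 11); (7|11)=-1, (7|11)=-1; sign (−1)^0·-1^2·-1^-2 = +1.
(a,b)_∞: sgn(-14)=−, sgn(-91)=−, so -1.
(a,b)_3: α=2, u≡1; β=6, v≡2 (mod 3); (1|3)=+1, (2|3)=-1; sign (−1)^0·+1^6·-1^2 = +1.
(a,b)_23: α=0, u≡13; β=-2, v≡16 (mod 23); (13|23)=+1, (16|23)=+1; sign (−1)^0·+1^-2·+1^0 = +1.
(a,b)_2: α=9, β=-4; u≡1, v≡5 (mod 8); ε(u)ε(v)=0·0, αω(v)=9·1, βω(u)=-4·0; sum ≡ 1  ⇒  -1.
(a,b)_13: α=0, u≡3; β=1, v≡8 (mod 13); (3|13)=+1, (8|13)=-1; sign (−1)^0·+1^1·-1^0 = +1.
(a,b)_7: α=3, u≡5; β=1, v≡2 (mod 7); (5|7)=-1, (2|7)=+1; sign (−1)^1·-1^1·+1^3 = +1.
(-14, -91 / ℚ) ramifies at {2, ∞}: a division algebra.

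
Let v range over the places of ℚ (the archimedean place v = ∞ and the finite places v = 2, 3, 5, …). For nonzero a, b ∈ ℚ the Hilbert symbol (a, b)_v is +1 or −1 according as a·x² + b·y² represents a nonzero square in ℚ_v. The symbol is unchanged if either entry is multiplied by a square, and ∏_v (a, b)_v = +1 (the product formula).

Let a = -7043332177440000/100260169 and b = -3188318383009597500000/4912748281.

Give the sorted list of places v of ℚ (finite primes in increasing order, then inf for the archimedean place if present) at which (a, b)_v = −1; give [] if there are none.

(a, b) ≡ (-29, -1110) mod (ℚ^×)²; places V = {2, 3, 5, 7, 13, 17, 19, 29, 31, 37, ∞}.
(a,b)_2: α=8, β=5; u≡3, v≡5 (mod 8); ε(u)ε(v)=1·0, αω(v)=8·1, βω(u)=5·1; sum ≡ 1  ⇒  -1.
(a,b)_37: α=2, u≡23; β=3, v≡34 (mod 37); (23|37)=-1, (34|37)=+1; sign (−1)^0·-1^3·+1^2 = -1.
(a,b)_5: α=4, u≡4; β=7, v≡2 (mod 5); (4|5)=+1, (2|5)=-1; sign (−1)^0·+1^7·-1^4 = +1.
(a,b)_31: α=-2, u≡2; β=-2, v≡11 (mod 31); (2|31)=+1, (11|31)=-1; sign (−1)^0·+1^-2·-1^-2 = +1.
(a,b)_7: α=0, u≡3; β=-2, v≡6 (mod 7); (3|7)=-1, (6|7)=-1; sign (−1)^0·-1^-2·-1^0 = +1.
(a,b)_29: α=1, u≡13; β=2, v≡26 (mod 29); (13|29)=+1, (26|29)=-1; sign (−1)^0·+1^2·-1^1 = -1.
(a,b)_∞: sgn(-29)=−, sgn(-1110)=−, so -1.
(a,b)_19: α=-2, u≡1; β=-2, v≡9 (mod 19); (1|19)=+1, (9|19)=+1; sign (−1)^0·+1^-2·+1^-2 = +1.
(a,b)_13: α=2, u≡9; β=2, v≡5 (mod 13); (9|13)=+1, (5|13)=-1; sign (−1)^0·+1^2·-1^2 = +1.
(a,b)_17: α=-2, u≡12; β=-2, v≡12 (mod 17); (12|17)=-1, (12|17)=-1; sign (−1)^0·-1^-2·-1^-2 = +1.
(a,b)_3: α=8, u≡1; β=11, v≡2 (mod 3); (1|3)=+1, (2|3)=-1; sign (−1)^0·+1^11·-1^8 = +1.
|Ram(-29, -1110)| = 4, even; anisotropic at {2, 29, 37, ∞}.

[2, 29, 37, inf]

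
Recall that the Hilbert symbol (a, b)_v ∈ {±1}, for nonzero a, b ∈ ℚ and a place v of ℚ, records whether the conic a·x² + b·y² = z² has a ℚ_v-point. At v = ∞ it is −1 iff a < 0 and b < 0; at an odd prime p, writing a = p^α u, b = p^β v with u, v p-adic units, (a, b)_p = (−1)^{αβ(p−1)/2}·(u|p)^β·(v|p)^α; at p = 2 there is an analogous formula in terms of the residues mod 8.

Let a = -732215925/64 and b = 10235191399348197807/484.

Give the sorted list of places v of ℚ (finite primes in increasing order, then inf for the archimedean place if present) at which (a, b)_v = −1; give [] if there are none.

Mod squares: a ≡ -3254293, b ≡ 7. Check v ∈ {∞, 2, 3, 5, 7, 11, 17, 23, 29, 41}.
v=5: a=5^2·(≡2), b=5^0·(≡3) mod 5; (2|5)=-1, (3|5)=-1; (−1)^{2·0·2}·(-1)^0·(-1)^2 = +1.
v=2: v_2(a)=-6, v_2(b)=-2; units ≡ 3, 7 (mod 8); ε·ε+αω+βω = 1·1+-6·0+-2·1 ≡ 1  ⇒  (a,b)_2 = -1.
v=11: a=11^0·(≡6), b=11^-2·(≡2) mod 11; (6|11)=-1, (2|11)=-1; (−1)^{0·-2·5}·(-1)^-2·(-1)^0 = +1.
v=3: a=3^2·(≡2), b=3^4·(≡1) mod 3; (2|3)=-1, (1|3)=+1; (−1)^{2·4·1}·(-1)^4·(+1)^2 = +1.
v=23: a=23^1·(≡5), b=23^2·(≡11) mod 23; (5|23)=-1, (11|23)=-1; (−1)^{1·2·11}·(-1)^2·(-1)^1 = -1.
v=∞: -3254293 < 0 and 7 > 0  ⇒  (a,b)_∞ = +1.
v=7: a=7^1·(≡6), b=7^1·(≡2) mod 7; (6|7)=-1, (2|7)=+1; (−1)^{1·1·3}·(-1)^1·(+1)^1 = +1.
v=29: a=29^1·(≡9), b=29^2·(≡23) mod 29; (9|29)=+1, (23|29)=+1; (−1)^{1·2·14}·(+1)^2·(+1)^1 = +1.
v=17: a=17^1·(≡9), b=17^6·(≡10) mod 17; (9|17)=+1, (10|17)=-1; (−1)^{1·6·8}·(+1)^6·(-1)^1 = -1.
v=41: a=41^1·(≡24), b=41^2·(≡27) mod 41; (24|41)=-1, (27|41)=-1; (−1)^{1·2·20}·(-1)^2·(-1)^1 = -1.
|Ram(-3254293, 7)| = 4, even; anisotropic at {2, 17, 23, 41}.

[2, 17, 23, 41]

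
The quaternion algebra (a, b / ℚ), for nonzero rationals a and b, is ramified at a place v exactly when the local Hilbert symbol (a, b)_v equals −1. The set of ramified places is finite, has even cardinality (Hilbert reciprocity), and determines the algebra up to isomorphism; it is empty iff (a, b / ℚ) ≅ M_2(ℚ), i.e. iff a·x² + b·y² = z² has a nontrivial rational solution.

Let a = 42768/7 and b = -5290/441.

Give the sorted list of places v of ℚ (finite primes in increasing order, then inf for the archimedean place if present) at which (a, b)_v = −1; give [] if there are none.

Mod squares: a ≡ 231, b ≡ -10. Check v ∈ {∞, 2, 3, 5, 7, 11, 23}.
v=23: a=23^0·(≡18), b=23^2·(≡9) mod 23; (18|23)=+1, (9|23)=+1; (−1)^{0·2·11}·(+1)^2·(+1)^0 = +1.
v=3: a=3^5·(≡2), b=3^-2·(≡2) mod 3; (2|3)=-1, (2|3)=-1; (−1)^{5·-2·1}·(-1)^-2·(-1)^5 = -1.
v=2: v_2(a)=4, v_2(b)=1; units ≡ 7, 3 (mod 8); ε·ε+αω+βω = 1·1+4·1+1·0 ≡ 1  ⇒  (a,b)_2 = -1.
v=7: a=7^-1·(≡5), b=7^-2·(≡1) mod 7; (5|7)=-1, (1|7)=+1; (−1)^{-1·-2·3}·(-1)^-2·(+1)^-1 = +1.
v=11: a=11^1·(≡7), b=11^0·(≡1) mod 11; (7|11)=-1, (1|11)=+1; (−1)^{1·0·5}·(-1)^0·(+1)^1 = +1.
v=∞: 231 > 0 and -10 < 0  ⇒  (a,b)_∞ = +1.
v=5: a=5^0·(≡4), b=5^1·(≡2) mod 5; (4|5)=+1, (2|5)=-1; (−1)^{0·1·2}·(+1)^1·(-1)^0 = +1.
Ram(231, -10) = {2, 3}; no ℚ_2-point on the conic.

[2, 3]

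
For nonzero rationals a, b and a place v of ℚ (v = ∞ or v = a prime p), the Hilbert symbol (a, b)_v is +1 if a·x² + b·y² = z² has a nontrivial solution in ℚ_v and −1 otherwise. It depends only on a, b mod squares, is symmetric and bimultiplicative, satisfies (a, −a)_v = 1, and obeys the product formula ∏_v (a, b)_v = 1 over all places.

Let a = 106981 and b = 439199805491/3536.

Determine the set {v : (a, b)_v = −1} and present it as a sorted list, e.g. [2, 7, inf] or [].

Mod squares: a ≡ 106981, b ≡ 198679. Check v ∈ {∞, 2, 7, 13, 17, 23, 29, 31}.
v=29: a=29^1·(≡6), b=29^1·(≡4) mod 29; (6|29)=+1, (4|29)=+1; (−1)^{1·1·14}·(+1)^1·(+1)^1 = +1.
v=7: a=7^1·(≡2), b=7^0·(≡6) mod 7; (2|7)=+1, (6|7)=-1; (−1)^{1·0·3}·(+1)^0·(-1)^1 = -1.
v=2: v_2(a)=0, v_2(b)=-4; units ≡ 5, 7 (mod 8); ε·ε+αω+βω = 0·1+0·0+-4·1 ≡ 0  ⇒  (a,b)_2 = +1.
v=31: a=31^1·(≡10), b=31^5·(≡29) mod 31; (10|31)=+1, (29|31)=-1; (−1)^{1·5·15}·(+1)^5·(-1)^1 = +1.
v=13: a=13^0·(≡4), b=13^-1·(≡8) mod 13; (4|13)=+1, (8|13)=-1; (−1)^{0·-1·6}·(+1)^-1·(-1)^0 = +1.
v=∞: 106981 > 0 and 198679 > 0  ⇒  (a,b)_∞ = +1.
v=23: a=23^0·(≡8), b=23^2·(≡7) mod 23; (8|23)=+1, (7|23)=-1; (−1)^{0·2·11}·(+1)^2·(-1)^0 = +1.
v=17: a=17^1·(≡3), b=17^-1·(≡4) mod 17; (3|17)=-1, (4|17)=+1; (−1)^{1·-1·8}·(-1)^-1·(+1)^1 = -1.
Ram(106981, 198679) = {7, 17}; no ℚ_7-point on the conic.

[7, 17]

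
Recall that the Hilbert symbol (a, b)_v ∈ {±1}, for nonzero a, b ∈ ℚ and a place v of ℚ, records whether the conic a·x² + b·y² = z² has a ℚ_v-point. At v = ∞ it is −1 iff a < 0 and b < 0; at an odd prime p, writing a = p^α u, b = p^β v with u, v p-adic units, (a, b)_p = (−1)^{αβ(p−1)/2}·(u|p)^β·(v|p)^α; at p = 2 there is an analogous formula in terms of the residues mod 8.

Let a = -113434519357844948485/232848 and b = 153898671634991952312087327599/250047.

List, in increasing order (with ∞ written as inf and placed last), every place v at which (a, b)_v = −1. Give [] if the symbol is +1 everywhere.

(a, b) ≡ (-177045, 83657) mod (ℚ^×)²; places V = {2, 3, 5, 7, 11, 17, 19, 23, 29, 37, ∞}.
(a,b)_5: α=1, u≡1; β=0, v≡2 (mod 5); (1|5)=+1, (2|5)=-1; sign (−1)^0·+1^0·-1^1 = -1.
(a,b)_29: α=1, u≡21; β=2, v≡8 (mod 29); (21|29)=-1, (8|29)=-1; sign (−1)^0·-1^2·-1^1 = -1.
(a,b)_23: α=6, u≡18; β=8, v≡9 (mod 23); (18|23)=+1, (9|23)=+1; sign (−1)^0·+1^8·+1^6 = +1.
(a,b)_17: α=2, u≡7; β=3, v≡8 (mod 17); (7|17)=-1, (8|17)=+1; sign (−1)^0·-1^3·+1^2 = -1.
(a,b)_2: α=-4, β=0; u≡3, v≡1 (mod 8); ε(u)ε(v)=1·0, αω(v)=-4·0, βω(u)=0·1; sum ≡ 0  ⇒  +1.
(a,b)_37: α=3, u≡10; β=5, v≡1 (mod 37); (10|37)=+1, (1|37)=+1; sign (−1)^0·+1^5·+1^3 = +1.
(a,b)_∞: sgn(-177045)=−, sgn(83657)=+, so +1.
(a,b)_7: α=-2, u≡5; β=-3, v≡2 (mod 7); (5|7)=-1, (2|7)=+1; sign (−1)^0·-1^-3·+1^-2 = -1.
(a,b)_11: α=-1, u≡5; β=0, v≡2 (mod 11); (5|11)=+1, (2|11)=-1; sign (−1)^0·+1^0·-1^-1 = -1.
(a,b)_19: α=2, u≡5; β=3, v≡15 (mod 19); (5|19)=+1, (15|19)=-1; sign (−1)^0·+1^3·-1^2 = +1.
(a,b)_3: α=-3, u≡1; β=-6, v≡2 (mod 3); (1|3)=+1, (2|3)=-1; sign (−1)^0·+1^-6·-1^-3 = -1.
|Ram(-177045, 83657)| = 6, even; anisotropic at {3, 5, 7, 11, 17, 29}.

[3, 5, 7, 11, 17, 29]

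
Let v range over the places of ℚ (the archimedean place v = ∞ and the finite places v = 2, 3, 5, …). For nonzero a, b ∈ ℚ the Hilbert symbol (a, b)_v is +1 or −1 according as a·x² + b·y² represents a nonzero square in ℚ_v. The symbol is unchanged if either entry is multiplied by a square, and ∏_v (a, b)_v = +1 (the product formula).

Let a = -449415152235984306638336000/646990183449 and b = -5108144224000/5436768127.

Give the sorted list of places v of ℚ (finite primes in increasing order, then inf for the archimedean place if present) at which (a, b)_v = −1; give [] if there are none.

(a, b) ≡ (-3515, -11305) mod (ℚ^×)²; places V = {2, 3, 5, 7, 17, 19, 29, 31, 37, ∞}.
(a,b)_5: α=3, u≡3; β=3, v≡4 (mod 5); (3|5)=-1, (4|5)=+1; sign (−1)^0·-1^3·+1^3 = -1.
(a,b)_3: α=-6, u≡1; β=0, v≡2 (mod 3); (1|3)=+1, (2|3)=-1; sign (−1)^0·+1^0·-1^-6 = +1.
(a,b)_29: α=0, u≡16; β=-2, v≡28 (mod 29); (16|29)=+1, (28|29)=+1; sign (−1)^0·+1^-2·+1^0 = +1.
(a,b)_7: α=2, u≡5; β=-1, v≡2 (mod 7); (5|7)=-1, (2|7)=+1; sign (−1)^0·-1^-1·+1^2 = -1.
(a,b)_∞: sgn(-3515)=−, sgn(-11305)=−, so -1.
(a,b)_31: α=-6, u≡25; β=-4, v≡5 (mod 31); (25|31)=+1, (5|31)=+1; sign (−1)^0·+1^-4·+1^-6 = +1.
(a,b)_37: α=5, u≡7; β=2, v≡20 (mod 37); (7|37)=+1, (20|37)=-1; sign (−1)^0·+1^2·-1^5 = -1.
(a,b)_19: α=7, u≡6; β=3, v≡15 (mod 19); (6|19)=+1, (15|19)=-1; sign (−1)^1·+1^3·-1^7 = +1.
(a,b)_2: α=12, β=8; u≡5, v≡7 (mod 8); ε(u)ε(v)=0·1, αω(v)=12·0, βω(u)=8·1; sum ≡ 0  ⇒  +1.
(a,b)_17: α=2, u≡1; β=1, v≡8 (mod 17); (1|17)=+1, (8|17)=+1; sign (−1)^0·+1^1·+1^2 = +1.
(-3515, -11305 / ℚ) ramifies at {5, 7, 37, ∞}: a division algebra.

[5, 7, 37, inf]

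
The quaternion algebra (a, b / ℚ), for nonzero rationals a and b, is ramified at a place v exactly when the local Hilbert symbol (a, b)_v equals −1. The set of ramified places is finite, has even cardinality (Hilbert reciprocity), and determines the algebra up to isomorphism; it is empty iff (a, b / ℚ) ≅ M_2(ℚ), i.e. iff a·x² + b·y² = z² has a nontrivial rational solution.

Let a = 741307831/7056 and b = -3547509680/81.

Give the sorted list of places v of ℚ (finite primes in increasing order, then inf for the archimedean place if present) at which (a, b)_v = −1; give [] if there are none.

(a, b) ≡ (21199, -767195) mod (ℚ^×)²; places V = {2, 3, 5, 7, 11, 13, 17, 29, 37, 43, ∞}.
(a,b)_3: α=-2, u≡1; β=-4, v≡1 (mod 3); (1|3)=+1, (1|3)=+1; sign (−1)^0·+1^-4·+1^-2 = +1.
(a,b)_37: α=0, u≡31; β=1, v≡18 (mod 37); (31|37)=-1, (18|37)=-1; sign (−1)^0·-1^1·-1^0 = -1.
(a,b)_13: α=0, u≡3; β=1, v≡2 (mod 13); (3|13)=+1, (2|13)=-1; sign (−1)^0·+1^1·-1^0 = +1.
(a,b)_7: α=-2, u≡3; β=0, v≡5 (mod 7); (3|7)=-1, (5|7)=-1; sign (−1)^0·-1^0·-1^-2 = +1.
(a,b)_11: α=2, u≡10; β=1, v≡6 (mod 11); (10|11)=-1, (6|11)=-1; sign (−1)^0·-1^1·-1^2 = -1.
(a,b)_17: α=3, u≡12; β=2, v≡8 (mod 17); (12|17)=-1, (8|17)=+1; sign (−1)^0·-1^2·+1^3 = +1.
(a,b)_5: α=0, u≡1; β=1, v≡4 (mod 5); (1|5)=+1, (4|5)=+1; sign (−1)^0·+1^1·+1^0 = +1.
(a,b)_2: α=-4, β=4; u≡7, v≡5 (mod 8); ε(u)ε(v)=1·0, αω(v)=-4·1, βω(u)=4·0; sum ≡ 0  ⇒  +1.
(a,b)_∞: sgn(21199)=+, sgn(-767195)=−, so +1.
(a,b)_29: α=1, u≡16; β=1, v≡20 (mod 29); (16|29)=+1, (20|29)=+1; sign (−1)^0·+1^1·+1^1 = +1.
(a,b)_43: α=1, u≡7; β=0, v≡1 (mod 43); (7|43)=-1, (1|43)=+1; sign (−1)^0·-1^0·+1^1 = +1.
Ram(21199, -767195) = {11, 37}; no ℚ_11-point on the conic.

[11, 37]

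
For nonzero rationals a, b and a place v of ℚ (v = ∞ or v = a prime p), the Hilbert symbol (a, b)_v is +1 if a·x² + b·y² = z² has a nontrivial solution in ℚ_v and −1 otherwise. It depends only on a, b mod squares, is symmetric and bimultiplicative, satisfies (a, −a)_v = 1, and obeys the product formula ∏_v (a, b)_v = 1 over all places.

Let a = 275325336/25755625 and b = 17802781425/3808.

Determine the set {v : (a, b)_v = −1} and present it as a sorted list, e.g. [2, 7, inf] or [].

[3, 7]

Mod squares: a ≡ 374, b ≡ 213486. Check v ∈ {∞, 2, 3, 5, 7, 11, 13, 17, 23, 29}.
v=13: a=13^2·(≡3), b=13^1·(≡1) mod 13; (3|13)=+1, (1|13)=+1; (−1)^{2·1·6}·(+1)^1·(+1)^2 = +1.
v=5: a=5^-4·(≡4), b=5^2·(≡4) mod 5; (4|5)=+1, (4|5)=+1; (−1)^{-4·2·2}·(+1)^2·(+1)^-4 = +1.
v=11: a=11^3·(≡9), b=11^2·(≡1) mod 11; (9|11)=+1, (1|11)=+1; (−1)^{3·2·5}·(+1)^2·(+1)^3 = +1.
v=∞: 374 > 0 and 213486 > 0  ⇒  (a,b)_∞ = +1.
v=7: a=7^-2·(≡3), b=7^-1·(≡6) mod 7; (3|7)=-1, (6|7)=-1; (−1)^{-2·-1·3}·(-1)^-1·(-1)^-2 = -1.
v=2: v_2(a)=3, v_2(b)=-5; units ≡ 3, 7 (mod 8); ε·ε+αω+βω = 1·1+3·0+-5·1 ≡ 0  ⇒  (a,b)_2 = +1.
v=17: a=17^1·(≡5), b=17^-1·(≡10) mod 17; (5|17)=-1, (10|17)=-1; (−1)^{1·-1·8}·(-1)^-1·(-1)^1 = +1.
v=3: a=3^2·(≡2), b=3^9·(≡2) mod 3; (2|3)=-1, (2|3)=-1; (−1)^{2·9·1}·(-1)^9·(-1)^2 = -1.
v=29: a=29^-2·(≡3), b=29^0·(≡15) mod 29; (3|29)=-1, (15|29)=-1; (−1)^{-2·0·14}·(-1)^0·(-1)^-2 = +1.
v=23: a=23^0·(≡1), b=23^1·(≡9) mod 23; (1|23)=+1, (9|23)=+1; (−1)^{0·1·11}·(+1)^1·(+1)^0 = +1.
Ram(374, 213486) = {3, 7}; no ℚ_3-point on the conic.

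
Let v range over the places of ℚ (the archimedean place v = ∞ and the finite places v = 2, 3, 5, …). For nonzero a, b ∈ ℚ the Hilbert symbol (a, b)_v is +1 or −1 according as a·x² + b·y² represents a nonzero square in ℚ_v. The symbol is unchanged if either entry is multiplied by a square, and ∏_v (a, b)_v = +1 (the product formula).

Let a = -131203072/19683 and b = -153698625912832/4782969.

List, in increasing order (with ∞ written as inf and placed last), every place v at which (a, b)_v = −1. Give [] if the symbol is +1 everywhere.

(a, b) ≡ (-6006, -7) mod (ℚ^×)²; places V = {2, 3, 7, 11, 13, ∞}.
(a,b)_11: α=1, u≡3; β=2, v≡4 (mod 11); (3|11)=+1, (4|11)=+1; sign (−1)^0·+1^2·+1^1 = +1.
(a,b)_3: α=-9, u≡2; β=-14, v≡2 (mod 3); (2|3)=-1, (2|3)=-1; sign (−1)^0·-1^-14·-1^-9 = -1.
(a,b)_2: α=17, β=30; u≡5, v≡1 (mod 8); ε(u)ε(v)=0·0, αω(v)=17·0, βω(u)=30·1; sum ≡ 0  ⇒  +1.
(a,b)_13: α=1, u≡6; β=2, v≡6 (mod 13); (6|13)=-1, (6|13)=-1; sign (−1)^0·-1^2·-1^1 = -1.
(a,b)_∞: sgn(-6006)=−, sgn(-7)=−, so -1.
(a,b)_7: α=1, u≡5; β=1, v≡6 (mod 7); (5|7)=-1, (6|7)=-1; sign (−1)^1·-1^1·-1^1 = -1.
Ram(-6006, -7) = {3, 7, 13, ∞}; no ℚ_3-point on the conic.

[3, 7, 13, inf]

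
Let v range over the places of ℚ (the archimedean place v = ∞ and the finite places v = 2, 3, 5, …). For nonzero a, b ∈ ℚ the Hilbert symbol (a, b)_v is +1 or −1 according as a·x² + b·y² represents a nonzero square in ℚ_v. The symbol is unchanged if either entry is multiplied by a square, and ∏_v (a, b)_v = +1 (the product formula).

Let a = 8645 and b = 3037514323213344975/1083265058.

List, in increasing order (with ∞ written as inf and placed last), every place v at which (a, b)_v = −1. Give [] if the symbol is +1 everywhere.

[2, 3, 5, 7, 11, 19]

Mod squares: a ≡ 8645, b ≡ 16302. Check v ∈ {∞, 2, 3, 5, 7, 11, 13, 17, 19, 29, 37}.
v=17: a=17^0·(≡9), b=17^-2·(≡8) mod 17; (9|17)=+1, (8|17)=+1; (−1)^{0·-2·8}·(+1)^-2·(+1)^0 = +1.
v=∞: 8645 > 0 and 16302 > 0  ⇒  (a,b)_∞ = +1.
v=7: a=7^1·(≡3), b=7^4·(≡5) mod 7; (3|7)=-1, (5|7)=-1; (−1)^{1·4·3}·(-1)^4·(-1)^1 = -1.
v=37: a=37^0·(≡24), b=37^-4·(≡5) mod 37; (24|37)=-1, (5|37)=-1; (−1)^{0·-4·18}·(-1)^-4·(-1)^0 = +1.
v=3: a=3^0·(≡2), b=3^1·(≡1) mod 3; (2|3)=-1, (1|3)=+1; (−1)^{0·1·1}·(-1)^1·(+1)^0 = -1.
v=29: a=29^0·(≡3), b=29^2·(≡4) mod 29; (3|29)=-1, (4|29)=+1; (−1)^{0·2·14}·(-1)^2·(+1)^0 = +1.
v=19: a=19^1·(≡18), b=19^3·(≡14) mod 19; (18|19)=-1, (14|19)=-1; (−1)^{1·3·9}·(-1)^3·(-1)^1 = -1.
v=5: a=5^1·(≡4), b=5^2·(≡3) mod 5; (4|5)=+1, (3|5)=-1; (−1)^{1·2·2}·(+1)^2·(-1)^1 = -1.
v=13: a=13^1·(≡2), b=13^3·(≡6) mod 13; (2|13)=-1, (6|13)=-1; (−1)^{1·3·6}·(-1)^3·(-1)^1 = +1.
v=2: v_2(a)=0, v_2(b)=-1; units ≡ 5, 7 (mod 8); ε·ε+αω+βω = 0·1+0·0+-1·1 ≡ 1  ⇒  (a,b)_2 = -1.
v=11: a=11^0·(≡10), b=11^3·(≡8) mod 11; (10|11)=-1, (8|11)=-1; (−1)^{0·3·5}·(-1)^3·(-1)^0 = -1.
(8645, 16302 / ℚ) ramifies at {2, 3, 5, 7, 11, 19}: a division algebra.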